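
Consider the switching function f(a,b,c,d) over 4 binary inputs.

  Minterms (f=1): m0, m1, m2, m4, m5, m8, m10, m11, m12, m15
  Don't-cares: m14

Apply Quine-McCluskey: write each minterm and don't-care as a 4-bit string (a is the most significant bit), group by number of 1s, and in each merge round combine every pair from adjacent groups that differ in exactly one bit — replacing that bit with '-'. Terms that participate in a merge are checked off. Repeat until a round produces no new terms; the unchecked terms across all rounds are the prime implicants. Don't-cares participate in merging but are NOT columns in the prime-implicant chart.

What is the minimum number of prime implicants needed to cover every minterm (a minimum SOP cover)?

size-2^0 implicants → 0000(✓)  0001(✓)  0010(✓)  0100(✓)  0101(✓)  1000(✓)  1010(✓)  1011(✓)  1100(✓)  1110(✓)  1111(✓)
size-2^1 implicants → -000(✓)  -010(✓)  -100(✓)  0-00(✓)  0-01(✓)  00-0(✓)  000-(✓)  010-(✓)  1-00(✓)  1-10(✓)  1-11(✓)  10-0(✓)  101-(✓)  11-0(✓)  111-(✓)
size-2^2 implicants → --00  -0-0  0-0-  1--0  1-1-
Unchecked terms (primes): --00, -0-0, 0-0-, 1--0, 1-1-
Minterm coverage:
  m0 ⊆ --00,-0-0,0-0-
  m1 ⊆ 0-0- [E]
  m2 ⊆ -0-0 [E]
  m4 ⊆ --00,0-0-
  m5 ⊆ 0-0- [E]
  m8 ⊆ --00,-0-0,1--0
  m10 ⊆ -0-0,1--0,1-1-
  m11 ⊆ 1-1- [E]
  m12 ⊆ --00,1--0
  m15 ⊆ 1-1- [E]
E = {-0-0, 0-0-, 1-1-}
Petrick residual → --00
Cover = c'd' + b'd' + a'c' + ac  |cover|=4

4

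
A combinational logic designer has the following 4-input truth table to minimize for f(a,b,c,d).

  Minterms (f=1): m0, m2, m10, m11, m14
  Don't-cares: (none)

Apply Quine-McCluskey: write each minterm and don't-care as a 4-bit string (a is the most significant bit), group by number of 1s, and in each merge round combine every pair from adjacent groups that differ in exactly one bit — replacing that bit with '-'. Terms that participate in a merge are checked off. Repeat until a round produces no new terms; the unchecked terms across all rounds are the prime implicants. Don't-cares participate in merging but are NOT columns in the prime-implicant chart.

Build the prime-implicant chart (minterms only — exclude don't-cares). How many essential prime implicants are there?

Round 0: 0000✓ 0010✓ 1010✓ 1011✓ 1110✓
Round 1: -010 00-0 1-10 101-
PIs = {-010, 00-0, 1-10, 101-}
Coverage chart:
  m0: 00-0 ←essential
  m2: -010,00-0
  m10: -010,1-10,101-
  m11: 101- ←essential
  m14: 1-10 ←essential
Essential: 00-0, 1-10, 101-

3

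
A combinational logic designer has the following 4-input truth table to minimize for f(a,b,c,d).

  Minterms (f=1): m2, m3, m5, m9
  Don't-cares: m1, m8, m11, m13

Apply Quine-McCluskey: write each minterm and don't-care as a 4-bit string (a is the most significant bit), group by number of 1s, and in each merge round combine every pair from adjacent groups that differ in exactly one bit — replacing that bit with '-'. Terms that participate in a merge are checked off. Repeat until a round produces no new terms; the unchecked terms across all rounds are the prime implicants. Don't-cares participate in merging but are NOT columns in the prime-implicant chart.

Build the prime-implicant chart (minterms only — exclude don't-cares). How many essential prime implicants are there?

size-2^0 implicants → 0001(✓)  0010(✓)  0011(✓)  0101(✓)  1000(✓)  1001(✓)  1011(✓)  1101(✓)
size-2^1 implicants → -001(✓)  -011(✓)  -101(✓)  0-01(✓)  00-1(✓)  001-  1-01(✓)  10-1(✓)  100-
size-2^2 implicants → --01  -0-1
Unchecked terms (primes): --01, -0-1, 001-, 100-
Minterm coverage:
  m2 ⊆ 001- [E]
  m3 ⊆ -0-1,001-
  m5 ⊆ --01 [E]
  m9 ⊆ --01,-0-1,100-
E = {--01, 001-}

2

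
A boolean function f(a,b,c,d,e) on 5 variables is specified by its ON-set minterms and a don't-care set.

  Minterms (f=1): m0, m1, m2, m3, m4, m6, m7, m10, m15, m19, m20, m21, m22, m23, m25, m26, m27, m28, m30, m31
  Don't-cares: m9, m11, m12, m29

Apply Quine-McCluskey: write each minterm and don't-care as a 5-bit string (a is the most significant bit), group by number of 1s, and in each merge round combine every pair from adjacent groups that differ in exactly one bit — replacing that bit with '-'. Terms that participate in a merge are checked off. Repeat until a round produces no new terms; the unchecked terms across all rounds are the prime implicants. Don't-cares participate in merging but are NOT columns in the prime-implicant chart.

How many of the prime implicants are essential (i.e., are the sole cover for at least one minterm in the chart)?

2

[col 0] 00000*, 00001*, 00010*, 00011*, 00100*, 00110*, 00111*, 01001*, 01010*, 01011*, 01100*, 01111*, 10011*, 10100*, 10101*, 10110*, 10111*, 11001*, 11010*, 11011*, 11100*, 11101*, 11110*, 11111*
[col 1] -0011*, -0100*, -0110*, -0111*, -1001*, -1010*, -1011*, -1100*, -1111*, 0-001*, 0-010*, 0-011*, 0-100*, 0-111*, 00-00*, 00-10*, 00-11*, 000-0*, 000-1*, 0000-*, 0001-*, 001-0*, 0011-*, 01-11*, 010-1*, 0101-*, 1-011*, 1-100*, 1-101*, 1-110*, 1-111*, 10-11*, 101-0*, 101-1*, 1010-*, 1011-*, 11-01*, 11-10*, 11-11*, 110-1*, 1101-*, 111-0*, 111-1*, 1110-*, 1111-*
[col 2] --011*, --100, --111*, -0-11*, -01-0, -011-, -1-11*, -10-1, -101-, 0--11*, 0-0-1, 0-01-, 00--0, 00-1-, 000--, 1--11*, 1-1-0*, 1-1-1*, 1-10-*, 1-11-*, 101--*, 11--1, 11-1-, 111--*
[col 3] ---11, 1-1--
Prime implicants: ---11, --100, -01-0, -011-, -10-1, -101-, 0-0-1, 0-01-, 00--0, 00-1-, 000--, 1-1--, 11--1, 11-1-
PI chart (minterm → PIs covering it):
  0 | 00--0,000--
  1 | 0-0-1,000--
  2 | 0-01-,00--0,00-1-,000--
  3 | ---11,0-0-1,0-01-,00-1-,000--
  4 | --100,-01-0,00--0
  6 | -01-0,-011-,00--0,00-1-
  7 | ---11,-011-,00-1-
  10 | -101-,0-01-
  15 | ---11  (sole → essential)
  19 | ---11  (sole → essential)
  20 | --100,-01-0,1-1--
  21 | 1-1--  (sole → essential)
  22 | -01-0,-011-,1-1--
  23 | ---11,-011-,1-1--
  25 | -10-1,11--1
  26 | -101-,11-1-
  27 | ---11,-10-1,-101-,11--1,11-1-
  28 | --100,1-1--
  30 | 1-1--,11-1-
  31 | ---11,1-1--,11--1,11-1-
Essential prime implicants: ---11, 1-1--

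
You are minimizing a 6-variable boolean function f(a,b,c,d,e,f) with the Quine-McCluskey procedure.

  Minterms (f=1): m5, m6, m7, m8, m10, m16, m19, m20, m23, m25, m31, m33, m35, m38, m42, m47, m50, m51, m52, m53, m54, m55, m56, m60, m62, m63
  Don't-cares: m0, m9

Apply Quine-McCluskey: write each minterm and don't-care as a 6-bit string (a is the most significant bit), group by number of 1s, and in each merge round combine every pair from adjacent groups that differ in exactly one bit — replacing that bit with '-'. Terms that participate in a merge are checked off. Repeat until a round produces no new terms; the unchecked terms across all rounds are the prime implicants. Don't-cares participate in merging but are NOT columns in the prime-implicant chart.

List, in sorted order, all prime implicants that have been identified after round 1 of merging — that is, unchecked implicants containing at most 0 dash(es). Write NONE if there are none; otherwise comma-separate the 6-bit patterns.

[col 0] 000000*, 000101*, 000110*, 000111*, 001000*, 001001*, 001010*, 010000*, 010011*, 010100*, 010111*, 011001*, 011111*, 100001*, 100011*, 100110*, 101010*, 101111*, 110010*, 110011*, 110100*, 110101*, 110110*, 110111*, 111000*, 111100*, 111110*, 111111*
[col 1] -00110, -01010, -10011*, -10100, -10111*, -11111*, 0-0000, 0-0111, 0-1001, 00-000, 0001-1, 00011-, 0010-0, 00100-, 01-111*, 010-00, 010-11*, 1-0011, 1-0110, 1-1111, 1000-1, 11-100*, 11-110*, 11-111*, 110-10*, 110-11*, 11001-*, 1101-0*, 1101-1*, 11010-*, 11011-*, 111-00, 1111-0*, 11111-*
[col 2] -1-111, -10-11, 11-1-0, 11-11-, 110-1-, 1101--
Prime implicants: -00110, -01010, -1-111, -10-11, -10100, 0-0000, 0-0111, 0-1001, 00-000, 0001-1, 00011-, 0010-0, 00100-, 010-00, 1-0011, 1-0110, 1-1111, 1000-1, 11-1-0, 11-11-, 110-1-, 1101--, 111-00

NONE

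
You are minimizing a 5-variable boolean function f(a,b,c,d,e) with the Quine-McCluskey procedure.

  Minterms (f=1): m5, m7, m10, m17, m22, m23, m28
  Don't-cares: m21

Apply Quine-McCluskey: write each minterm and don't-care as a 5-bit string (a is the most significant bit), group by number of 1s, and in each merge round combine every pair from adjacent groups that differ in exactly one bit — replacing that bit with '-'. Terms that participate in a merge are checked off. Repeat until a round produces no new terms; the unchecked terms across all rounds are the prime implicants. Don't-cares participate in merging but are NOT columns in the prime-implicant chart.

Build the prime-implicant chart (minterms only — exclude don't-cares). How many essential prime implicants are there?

5

Round 0: 00101✓ 00111✓ 01010 10001✓ 10101✓ 10110✓ 10111✓ 11100
Round 1: -0101✓ -0111✓ 001-1✓ 10-01 101-1✓ 1011-
Round 2: -01-1
PIs = {-01-1, 01010, 10-01, 1011-, 11100}
Coverage chart:
  m5: -01-1 ←essential
  m7: -01-1 ←essential
  m10: 01010 ←essential
  m17: 10-01 ←essential
  m22: 1011- ←essential
  m23: -01-1,1011-
  m28: 11100 ←essential
Essential: -01-1, 01010, 10-01, 1011-, 11100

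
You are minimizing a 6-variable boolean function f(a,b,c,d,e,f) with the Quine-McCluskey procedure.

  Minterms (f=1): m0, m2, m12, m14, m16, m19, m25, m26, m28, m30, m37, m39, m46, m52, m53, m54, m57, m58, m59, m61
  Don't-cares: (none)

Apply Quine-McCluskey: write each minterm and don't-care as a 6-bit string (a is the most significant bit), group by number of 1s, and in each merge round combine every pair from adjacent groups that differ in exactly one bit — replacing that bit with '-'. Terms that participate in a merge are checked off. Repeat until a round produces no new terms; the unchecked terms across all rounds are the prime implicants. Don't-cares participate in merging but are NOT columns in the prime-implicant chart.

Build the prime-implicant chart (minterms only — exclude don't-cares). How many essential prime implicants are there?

[col 0] 000000*, 000010*, 001100*, 001110*, 010000*, 010011, 011001*, 011010*, 011100*, 011110*, 100101*, 100111*, 101110*, 110100*, 110101*, 110110*, 111001*, 111010*, 111011*, 111101*
[col 1] -01110, -11001, -11010, 0-0000, 0-1100*, 0-1110*, 0000-0, 0011-0*, 011-10, 0111-0*, 1-0101, 1001-1, 11-101, 1101-0, 11010-, 111-01, 1110-1, 11101-
[col 2] 0-11-0
Prime implicants: -01110, -11001, -11010, 0-0000, 0-11-0, 0000-0, 010011, 011-10, 1-0101, 1001-1, 11-101, 1101-0, 11010-, 111-01, 1110-1, 11101-
PI chart (minterm → PIs covering it):
  0 | 0-0000,0000-0
  2 | 0000-0  (sole → essential)
  12 | 0-11-0  (sole → essential)
  14 | -01110,0-11-0
  16 | 0-0000  (sole → essential)
  19 | 010011  (sole → essential)
  25 | -11001  (sole → essential)
  26 | -11010,011-10
  28 | 0-11-0  (sole → essential)
  30 | 0-11-0,011-10
  37 | 1-0101,1001-1
  39 | 1001-1  (sole → essential)
  46 | -01110  (sole → essential)
  52 | 1101-0,11010-
  53 | 1-0101,11-101,11010-
  54 | 1101-0  (sole → essential)
  57 | -11001,111-01,1110-1
  58 | -11010,11101-
  59 | 1110-1,11101-
  61 | 11-101,111-01
Essential prime implicants: -01110, -11001, 0-0000, 0-11-0, 0000-0, 010011, 1001-1, 1101-0

8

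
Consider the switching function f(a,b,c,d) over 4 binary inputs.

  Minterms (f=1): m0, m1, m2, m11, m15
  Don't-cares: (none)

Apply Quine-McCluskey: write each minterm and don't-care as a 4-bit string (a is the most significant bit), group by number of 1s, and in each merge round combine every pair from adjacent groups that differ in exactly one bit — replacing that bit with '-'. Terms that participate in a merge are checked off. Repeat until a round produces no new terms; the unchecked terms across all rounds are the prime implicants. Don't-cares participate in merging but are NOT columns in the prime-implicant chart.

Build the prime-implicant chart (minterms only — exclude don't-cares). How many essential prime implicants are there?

3

[col 0] 0000*, 0001*, 0010*, 1011*, 1111*
[col 1] 00-0, 000-, 1-11
Prime implicants: 00-0, 000-, 1-11
PI chart (minterm → PIs covering it):
  0 | 00-0,000-
  1 | 000-  (sole → essential)
  2 | 00-0  (sole → essential)
  11 | 1-11  (sole → essential)
  15 | 1-11  (sole → essential)
Essential prime implicants: 00-0, 000-, 1-11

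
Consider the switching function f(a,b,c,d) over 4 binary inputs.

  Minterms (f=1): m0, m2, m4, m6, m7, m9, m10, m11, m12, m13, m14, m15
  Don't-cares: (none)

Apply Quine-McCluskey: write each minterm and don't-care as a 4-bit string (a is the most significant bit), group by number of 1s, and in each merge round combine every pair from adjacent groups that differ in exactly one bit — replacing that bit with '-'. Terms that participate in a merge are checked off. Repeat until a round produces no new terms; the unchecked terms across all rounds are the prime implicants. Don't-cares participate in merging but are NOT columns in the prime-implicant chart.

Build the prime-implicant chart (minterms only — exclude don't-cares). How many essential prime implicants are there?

[col 0] 0000*, 0010*, 0100*, 0110*, 0111*, 1001*, 1010*, 1011*, 1100*, 1101*, 1110*, 1111*
[col 1] -010*, -100*, -110*, -111*, 0-00*, 0-10*, 00-0*, 01-0*, 011-*, 1-01*, 1-10*, 1-11*, 10-1*, 101-*, 11-0*, 11-1*, 110-*, 111-*
[col 2] --10, -1-0, -11-, 0--0, 1--1, 1-1-, 11--
Prime implicants: --10, -1-0, -11-, 0--0, 1--1, 1-1-, 11--
PI chart (minterm → PIs covering it):
  0 | 0--0  (sole → essential)
  2 | --10,0--0
  4 | -1-0,0--0
  6 | --10,-1-0,-11-,0--0
  7 | -11-  (sole → essential)
  9 | 1--1  (sole → essential)
  10 | --10,1-1-
  11 | 1--1,1-1-
  12 | -1-0,11--
  13 | 1--1,11--
  14 | --10,-1-0,-11-,1-1-,11--
  15 | -11-,1--1,1-1-,11--
Essential prime implicants: -11-, 0--0, 1--1

3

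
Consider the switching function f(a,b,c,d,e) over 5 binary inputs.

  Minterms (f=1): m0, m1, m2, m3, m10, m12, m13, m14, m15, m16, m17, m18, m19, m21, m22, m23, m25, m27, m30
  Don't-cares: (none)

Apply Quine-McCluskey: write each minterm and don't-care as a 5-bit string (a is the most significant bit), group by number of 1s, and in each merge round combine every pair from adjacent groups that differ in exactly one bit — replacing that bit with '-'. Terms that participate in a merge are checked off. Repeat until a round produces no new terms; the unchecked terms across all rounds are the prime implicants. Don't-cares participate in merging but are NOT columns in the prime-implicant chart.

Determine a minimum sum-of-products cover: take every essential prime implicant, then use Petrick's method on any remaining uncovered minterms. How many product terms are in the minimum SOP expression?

6

Round 0: 00000✓ 00001✓ 00010✓ 00011✓ 01010✓ 01100✓ 01101✓ 01110✓ 01111✓ 10000✓ 10001✓ 10010✓ 10011✓ 10101✓ 10110✓ 10111✓ 11001✓ 11011✓ 11110✓
Round 1: -0000✓ -0001✓ -0010✓ -0011✓ -1110 0-010 000-0✓ 000-1✓ 0000-✓ 0001-✓ 01-10 011-0✓ 011-1✓ 0110-✓ 0111-✓ 1-001✓ 1-011✓ 1-110 10-01✓ 10-10✓ 10-11✓ 100-0✓ 100-1✓ 1000-✓ 1001-✓ 101-1✓ 1011-✓ 110-1✓
Round 2: -00-0✓ -00-1✓ -000-✓ -001-✓ 000--✓ 011-- 1-0-1 10--1 10-1- 100--✓
Round 3: -00--
PIs = {-00--, -1110, 0-010, 01-10, 011--, 1-0-1, 1-110, 10--1, 10-1-}
Coverage chart:
  m0: -00-- ←essential
  m1: -00-- ←essential
  m2: -00--,0-010
  m3: -00-- ←essential
  m10: 0-010,01-10
  m12: 011-- ←essential
  m13: 011-- ←essential
  m14: -1110,01-10,011--
  m15: 011-- ←essential
  m16: -00-- ←essential
  m17: -00--,1-0-1,10--1
  m18: -00--,10-1-
  m19: -00--,1-0-1,10--1,10-1-
  m21: 10--1 ←essential
  m22: 1-110,10-1-
  m23: 10--1,10-1-
  m25: 1-0-1 ←essential
  m27: 1-0-1 ←essential
  m30: -1110,1-110
Essential: -00--, 011--, 1-0-1, 10--1
Petrick residual → 0-010, 1-110
Min cover (6 terms): b'c' + a'c'de' + a'bc + ac'e + acde' + ab'e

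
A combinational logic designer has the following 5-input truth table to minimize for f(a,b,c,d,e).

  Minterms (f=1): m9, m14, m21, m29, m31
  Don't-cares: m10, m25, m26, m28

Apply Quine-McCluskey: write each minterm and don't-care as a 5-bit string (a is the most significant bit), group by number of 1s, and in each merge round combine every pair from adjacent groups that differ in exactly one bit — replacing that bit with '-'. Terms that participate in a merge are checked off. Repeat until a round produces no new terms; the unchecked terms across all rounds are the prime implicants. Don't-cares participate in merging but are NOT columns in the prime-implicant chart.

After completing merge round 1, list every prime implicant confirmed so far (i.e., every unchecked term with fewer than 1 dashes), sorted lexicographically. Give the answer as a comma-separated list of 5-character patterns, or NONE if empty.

NONE

[col 0] 01001*, 01010*, 01110*, 10101*, 11001*, 11010*, 11100*, 11101*, 11111*
[col 1] -1001, -1010, 01-10, 1-101, 11-01, 111-1, 1110-
Prime implicants: -1001, -1010, 01-10, 1-101, 11-01, 111-1, 1110-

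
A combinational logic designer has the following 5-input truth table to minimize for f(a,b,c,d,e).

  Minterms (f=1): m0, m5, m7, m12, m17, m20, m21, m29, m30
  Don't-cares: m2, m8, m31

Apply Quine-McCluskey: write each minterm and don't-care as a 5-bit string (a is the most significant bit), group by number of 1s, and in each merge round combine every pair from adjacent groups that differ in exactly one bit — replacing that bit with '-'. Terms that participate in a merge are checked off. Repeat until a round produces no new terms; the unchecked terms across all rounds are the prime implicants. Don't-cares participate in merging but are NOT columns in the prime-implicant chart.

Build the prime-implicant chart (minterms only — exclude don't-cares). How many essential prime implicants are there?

5

[col 0] 00000*, 00010*, 00101*, 00111*, 01000*, 01100*, 10001*, 10100*, 10101*, 11101*, 11110*, 11111*
[col 1] -0101, 0-000, 000-0, 001-1, 01-00, 1-101, 10-01, 1010-, 111-1, 1111-
Prime implicants: -0101, 0-000, 000-0, 001-1, 01-00, 1-101, 10-01, 1010-, 111-1, 1111-
PI chart (minterm → PIs covering it):
  0 | 0-000,000-0
  5 | -0101,001-1
  7 | 001-1  (sole → essential)
  12 | 01-00  (sole → essential)
  17 | 10-01  (sole → essential)
  20 | 1010-  (sole → essential)
  21 | -0101,1-101,10-01,1010-
  29 | 1-101,111-1
  30 | 1111-  (sole → essential)
Essential prime implicants: 001-1, 01-00, 10-01, 1010-, 1111-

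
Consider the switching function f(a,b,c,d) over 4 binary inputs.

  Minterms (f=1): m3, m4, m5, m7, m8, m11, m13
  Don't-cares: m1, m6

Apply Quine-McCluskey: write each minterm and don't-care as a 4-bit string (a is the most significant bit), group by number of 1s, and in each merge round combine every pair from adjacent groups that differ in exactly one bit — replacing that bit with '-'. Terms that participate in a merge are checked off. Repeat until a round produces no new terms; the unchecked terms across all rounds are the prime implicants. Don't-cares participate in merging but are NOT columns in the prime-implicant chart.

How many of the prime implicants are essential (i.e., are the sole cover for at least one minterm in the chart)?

4

[col 0] 0001*, 0011*, 0100*, 0101*, 0110*, 0111*, 1000, 1011*, 1101*
[col 1] -011, -101, 0-01*, 0-11*, 00-1*, 01-0*, 01-1*, 010-*, 011-*
[col 2] 0--1, 01--
Prime implicants: -011, -101, 0--1, 01--, 1000
PI chart (minterm → PIs covering it):
  3 | -011,0--1
  4 | 01--  (sole → essential)
  5 | -101,0--1,01--
  7 | 0--1,01--
  8 | 1000  (sole → essential)
  11 | -011  (sole → essential)
  13 | -101  (sole → essential)
Essential prime implicants: -011, -101, 01--, 1000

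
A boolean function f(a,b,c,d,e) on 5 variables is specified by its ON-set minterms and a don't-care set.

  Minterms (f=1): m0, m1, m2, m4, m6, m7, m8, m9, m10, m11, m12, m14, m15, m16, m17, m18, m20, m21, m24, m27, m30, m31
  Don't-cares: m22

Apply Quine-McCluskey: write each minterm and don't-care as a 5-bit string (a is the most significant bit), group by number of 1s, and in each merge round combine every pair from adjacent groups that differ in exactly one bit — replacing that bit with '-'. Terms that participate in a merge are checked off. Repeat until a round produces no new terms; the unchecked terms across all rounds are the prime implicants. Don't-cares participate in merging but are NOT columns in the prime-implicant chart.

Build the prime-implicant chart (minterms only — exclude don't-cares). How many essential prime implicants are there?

Round 0: 00000✓ 00001✓ 00010✓ 00100✓ 00110✓ 00111✓ 01000✓ 01001✓ 01010✓ 01011✓ 01100✓ 01110✓ 01111✓ 10000✓ 10001✓ 10010✓ 10100✓ 10101✓ 10110✓ 11000✓ 11011✓ 11110✓ 11111✓
Round 1: -0000✓ -0001✓ -0010✓ -0100✓ -0110✓ -1000✓ -1011✓ -1110✓ -1111✓ 0-000✓ 0-001✓ 0-010✓ 0-100✓ 0-110✓ 0-111✓ 00-00✓ 00-10✓ 000-0✓ 0000-✓ 001-0✓ 0011-✓ 01-00✓ 01-10✓ 01-11✓ 010-0✓ 010-1✓ 0100-✓ 0101-✓ 011-0✓ 0111-✓ 1-000✓ 1-110✓ 10-00✓ 10-01✓ 10-10✓ 100-0✓ 1000-✓ 101-0✓ 1010-✓ 11-11✓ 1111-✓
Round 2: --000 --110 -0-00✓ -0-10✓ -00-0✓ -000- -01-0✓ -1-11 -111- 0--00✓ 0--10✓ 0-0-0✓ 0-00- 0-1-0✓ 0-11- 00--0✓ 01--0✓ 01-1- 010-- 10--0✓ 10-0-
Round 3: -0--0 0---0
PIs = {--000, --110, -0--0, -000-, -1-11, -111-, 0---0, 0-00-, 0-11-, 01-1-, 010--, 10-0-}
Coverage chart:
  m0: --000,-0--0,-000-,0---0,0-00-
  m1: -000-,0-00-
  m2: -0--0,0---0
  m4: -0--0,0---0
  m6: --110,-0--0,0---0,0-11-
  m7: 0-11- ←essential
  m8: --000,0---0,0-00-,010--
  m9: 0-00-,010--
  m10: 0---0,01-1-,010--
  m11: -1-11,01-1-,010--
  m12: 0---0 ←essential
  m14: --110,-111-,0---0,0-11-,01-1-
  m15: -1-11,-111-,0-11-,01-1-
  m16: --000,-0--0,-000-,10-0-
  m17: -000-,10-0-
  m18: -0--0 ←essential
  m20: -0--0,10-0-
  m21: 10-0- ←essential
  m24: --000 ←essential
  m27: -1-11 ←essential
  m30: --110,-111-
  m31: -1-11,-111-
Essential: --000, -0--0, -1-11, 0---0, 0-11-, 10-0-

6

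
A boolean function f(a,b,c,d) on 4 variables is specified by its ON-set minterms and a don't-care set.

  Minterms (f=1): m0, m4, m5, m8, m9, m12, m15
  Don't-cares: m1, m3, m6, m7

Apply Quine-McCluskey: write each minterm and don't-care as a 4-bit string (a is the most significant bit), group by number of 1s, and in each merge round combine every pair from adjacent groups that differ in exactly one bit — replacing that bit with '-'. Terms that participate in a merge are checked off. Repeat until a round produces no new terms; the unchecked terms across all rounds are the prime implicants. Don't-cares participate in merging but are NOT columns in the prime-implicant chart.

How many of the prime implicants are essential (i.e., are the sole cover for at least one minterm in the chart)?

Round 0: 0000✓ 0001✓ 0011✓ 0100✓ 0101✓ 0110✓ 0111✓ 1000✓ 1001✓ 1100✓ 1111✓
Round 1: -000✓ -001✓ -100✓ -111 0-00✓ 0-01✓ 0-11✓ 00-1✓ 000-✓ 01-0✓ 01-1✓ 010-✓ 011-✓ 1-00✓ 100-✓
Round 2: --00 -00- 0--1 0-0- 01--
PIs = {--00, -00-, -111, 0--1, 0-0-, 01--}
Coverage chart:
  m0: --00,-00-,0-0-
  m4: --00,0-0-,01--
  m5: 0--1,0-0-,01--
  m8: --00,-00-
  m9: -00- ←essential
  m12: --00 ←essential
  m15: -111 ←essential
Essential: --00, -00-, -111

3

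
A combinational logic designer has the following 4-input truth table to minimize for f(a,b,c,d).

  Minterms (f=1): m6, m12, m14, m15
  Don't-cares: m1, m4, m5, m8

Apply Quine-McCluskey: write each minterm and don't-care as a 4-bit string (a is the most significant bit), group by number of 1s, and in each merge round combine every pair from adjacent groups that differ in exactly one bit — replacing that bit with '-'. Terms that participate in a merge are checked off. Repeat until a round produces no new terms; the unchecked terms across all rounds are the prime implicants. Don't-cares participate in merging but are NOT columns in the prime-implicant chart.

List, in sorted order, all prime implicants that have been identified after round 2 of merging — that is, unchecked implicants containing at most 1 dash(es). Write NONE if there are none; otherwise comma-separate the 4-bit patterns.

0-01, 010-, 1-00, 111-

[col 0] 0001*, 0100*, 0101*, 0110*, 1000*, 1100*, 1110*, 1111*
[col 1] -100*, -110*, 0-01, 01-0*, 010-, 1-00, 11-0*, 111-
[col 2] -1-0
Prime implicants: -1-0, 0-01, 010-, 1-00, 111-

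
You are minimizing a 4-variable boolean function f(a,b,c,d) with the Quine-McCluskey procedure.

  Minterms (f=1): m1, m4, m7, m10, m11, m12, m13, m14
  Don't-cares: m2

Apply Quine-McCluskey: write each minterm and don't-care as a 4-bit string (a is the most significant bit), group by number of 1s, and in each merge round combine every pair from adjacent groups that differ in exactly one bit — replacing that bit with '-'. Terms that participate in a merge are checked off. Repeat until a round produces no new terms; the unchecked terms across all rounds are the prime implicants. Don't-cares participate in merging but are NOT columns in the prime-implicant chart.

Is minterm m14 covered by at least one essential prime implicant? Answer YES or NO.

NO

Round 0: 0001 0010✓ 0100✓ 0111 1010✓ 1011✓ 1100✓ 1101✓ 1110✓
Round 1: -010 -100 1-10 101- 11-0 110-
PIs = {-010, -100, 0001, 0111, 1-10, 101-, 11-0, 110-}
Coverage chart:
  m1: 0001 ←essential
  m4: -100 ←essential
  m7: 0111 ←essential
  m10: -010,1-10,101-
  m11: 101- ←essential
  m12: -100,11-0,110-
  m13: 110- ←essential
  m14: 1-10,11-0
Essential: -100, 0001, 0111, 101-, 110-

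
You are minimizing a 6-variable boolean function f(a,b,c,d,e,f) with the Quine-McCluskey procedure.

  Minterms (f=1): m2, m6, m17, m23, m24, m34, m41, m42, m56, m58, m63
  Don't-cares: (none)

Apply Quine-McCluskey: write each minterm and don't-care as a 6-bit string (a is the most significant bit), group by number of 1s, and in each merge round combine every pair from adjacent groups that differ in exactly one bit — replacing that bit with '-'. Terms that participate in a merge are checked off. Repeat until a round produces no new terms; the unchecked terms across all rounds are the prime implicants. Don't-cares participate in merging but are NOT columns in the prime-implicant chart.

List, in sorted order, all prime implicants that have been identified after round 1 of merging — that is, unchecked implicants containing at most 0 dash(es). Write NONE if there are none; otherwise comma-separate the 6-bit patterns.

[col 0] 000010*, 000110*, 010001, 010111, 011000*, 100010*, 101001, 101010*, 111000*, 111010*, 111111
[col 1] -00010, -11000, 000-10, 1-1010, 10-010, 1110-0
Prime implicants: -00010, -11000, 000-10, 010001, 010111, 1-1010, 10-010, 101001, 1110-0, 111111

010001, 010111, 101001, 111111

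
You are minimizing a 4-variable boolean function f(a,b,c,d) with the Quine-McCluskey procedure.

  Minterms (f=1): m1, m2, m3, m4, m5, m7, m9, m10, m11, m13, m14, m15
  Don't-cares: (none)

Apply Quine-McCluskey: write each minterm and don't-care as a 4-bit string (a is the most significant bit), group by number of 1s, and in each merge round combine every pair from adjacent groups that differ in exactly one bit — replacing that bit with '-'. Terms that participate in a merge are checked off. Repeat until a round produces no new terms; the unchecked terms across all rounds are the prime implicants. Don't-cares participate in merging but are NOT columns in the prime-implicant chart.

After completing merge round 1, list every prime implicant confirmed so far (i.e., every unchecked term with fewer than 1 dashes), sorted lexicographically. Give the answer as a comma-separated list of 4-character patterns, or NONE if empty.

size-2^0 implicants → 0001(✓)  0010(✓)  0011(✓)  0100(✓)  0101(✓)  0111(✓)  1001(✓)  1010(✓)  1011(✓)  1101(✓)  1110(✓)  1111(✓)
size-2^1 implicants → -001(✓)  -010(✓)  -011(✓)  -101(✓)  -111(✓)  0-01(✓)  0-11(✓)  00-1(✓)  001-(✓)  01-1(✓)  010-  1-01(✓)  1-10(✓)  1-11(✓)  10-1(✓)  101-(✓)  11-1(✓)  111-(✓)
size-2^2 implicants → --01(✓)  --11(✓)  -0-1(✓)  -01-  -1-1(✓)  0--1(✓)  1--1(✓)  1-1-
size-2^3 implicants → ---1
Unchecked terms (primes): ---1, -01-, 010-, 1-1-

NONE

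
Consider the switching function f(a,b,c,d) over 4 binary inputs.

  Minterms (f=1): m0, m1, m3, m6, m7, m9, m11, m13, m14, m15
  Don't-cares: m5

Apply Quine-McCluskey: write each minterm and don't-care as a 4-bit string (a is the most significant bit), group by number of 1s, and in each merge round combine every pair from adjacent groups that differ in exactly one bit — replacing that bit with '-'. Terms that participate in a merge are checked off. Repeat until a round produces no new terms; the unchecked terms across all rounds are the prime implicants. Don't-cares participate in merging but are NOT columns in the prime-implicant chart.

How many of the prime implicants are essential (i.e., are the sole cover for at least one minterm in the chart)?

3

size-2^0 implicants → 0000(✓)  0001(✓)  0011(✓)  0101(✓)  0110(✓)  0111(✓)  1001(✓)  1011(✓)  1101(✓)  1110(✓)  1111(✓)
size-2^1 implicants → -001(✓)  -011(✓)  -101(✓)  -110(✓)  -111(✓)  0-01(✓)  0-11(✓)  00-1(✓)  000-  01-1(✓)  011-(✓)  1-01(✓)  1-11(✓)  10-1(✓)  11-1(✓)  111-(✓)
size-2^2 implicants → --01(✓)  --11(✓)  -0-1(✓)  -1-1(✓)  -11-  0--1(✓)  1--1(✓)
size-2^3 implicants → ---1
Unchecked terms (primes): ---1, -11-, 000-
Minterm coverage:
  m0 ⊆ 000- [E]
  m1 ⊆ ---1,000-
  m3 ⊆ ---1 [E]
  m6 ⊆ -11- [E]
  m7 ⊆ ---1,-11-
  m9 ⊆ ---1 [E]
  m11 ⊆ ---1 [E]
  m13 ⊆ ---1 [E]
  m14 ⊆ -11- [E]
  m15 ⊆ ---1,-11-
E = {---1, -11-, 000-}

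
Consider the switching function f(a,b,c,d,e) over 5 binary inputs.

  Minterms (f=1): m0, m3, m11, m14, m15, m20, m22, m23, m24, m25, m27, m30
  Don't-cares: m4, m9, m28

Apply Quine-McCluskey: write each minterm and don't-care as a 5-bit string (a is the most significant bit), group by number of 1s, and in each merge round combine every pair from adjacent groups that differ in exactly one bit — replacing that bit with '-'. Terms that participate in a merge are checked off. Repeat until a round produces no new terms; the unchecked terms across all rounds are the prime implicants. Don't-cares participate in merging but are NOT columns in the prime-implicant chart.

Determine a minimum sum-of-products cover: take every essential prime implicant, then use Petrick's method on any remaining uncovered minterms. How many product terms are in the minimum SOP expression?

7

[col 0] 00000*, 00011*, 00100*, 01001*, 01011*, 01110*, 01111*, 10100*, 10110*, 10111*, 11000*, 11001*, 11011*, 11100*, 11110*
[col 1] -0100, -1001*, -1011*, -1110, 0-011, 00-00, 01-11, 010-1*, 0111-, 1-100*, 1-110*, 101-0*, 1011-, 11-00, 110-1*, 1100-, 111-0*
[col 2] -10-1, 1-1-0
Prime implicants: -0100, -10-1, -1110, 0-011, 00-00, 01-11, 0111-, 1-1-0, 1011-, 11-00, 1100-
PI chart (minterm → PIs covering it):
  0 | 00-00  (sole → essential)
  3 | 0-011  (sole → essential)
  11 | -10-1,0-011,01-11
  14 | -1110,0111-
  15 | 01-11,0111-
  20 | -0100,1-1-0
  22 | 1-1-0,1011-
  23 | 1011-  (sole → essential)
  24 | 11-00,1100-
  25 | -10-1,1100-
  27 | -10-1  (sole → essential)
  30 | -1110,1-1-0
Essential prime implicants: -10-1, 0-011, 00-00, 1011-
Petrick residual → 0111-, 1-1-0, 11-00
Minimum SOP uses 7 PIs: bc'e + a'c'de + a'b'd'e' + a'bcd + ace' + ab'cd + abd'e'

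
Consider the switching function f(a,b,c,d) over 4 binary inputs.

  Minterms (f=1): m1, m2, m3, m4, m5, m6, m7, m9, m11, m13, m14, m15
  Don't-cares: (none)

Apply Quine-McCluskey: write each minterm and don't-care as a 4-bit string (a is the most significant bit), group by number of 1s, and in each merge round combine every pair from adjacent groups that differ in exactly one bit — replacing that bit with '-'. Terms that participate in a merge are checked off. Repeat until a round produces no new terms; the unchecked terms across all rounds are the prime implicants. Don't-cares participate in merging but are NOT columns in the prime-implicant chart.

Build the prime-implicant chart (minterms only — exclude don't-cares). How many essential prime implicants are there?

Round 0: 0001✓ 0010✓ 0011✓ 0100✓ 0101✓ 0110✓ 0111✓ 1001✓ 1011✓ 1101✓ 1110✓ 1111✓
Round 1: -001✓ -011✓ -101✓ -110✓ -111✓ 0-01✓ 0-10✓ 0-11✓ 00-1✓ 001-✓ 01-0✓ 01-1✓ 010-✓ 011-✓ 1-01✓ 1-11✓ 10-1✓ 11-1✓ 111-✓
Round 2: --01✓ --11✓ -0-1✓ -1-1✓ -11- 0--1✓ 0-1- 01-- 1--1✓
Round 3: ---1
PIs = {---1, -11-, 0-1-, 01--}
Coverage chart:
  m1: ---1 ←essential
  m2: 0-1- ←essential
  m3: ---1,0-1-
  m4: 01-- ←essential
  m5: ---1,01--
  m6: -11-,0-1-,01--
  m7: ---1,-11-,0-1-,01--
  m9: ---1 ←essential
  m11: ---1 ←essential
  m13: ---1 ←essential
  m14: -11- ←essential
  m15: ---1,-11-
Essential: ---1, -11-, 0-1-, 01--

4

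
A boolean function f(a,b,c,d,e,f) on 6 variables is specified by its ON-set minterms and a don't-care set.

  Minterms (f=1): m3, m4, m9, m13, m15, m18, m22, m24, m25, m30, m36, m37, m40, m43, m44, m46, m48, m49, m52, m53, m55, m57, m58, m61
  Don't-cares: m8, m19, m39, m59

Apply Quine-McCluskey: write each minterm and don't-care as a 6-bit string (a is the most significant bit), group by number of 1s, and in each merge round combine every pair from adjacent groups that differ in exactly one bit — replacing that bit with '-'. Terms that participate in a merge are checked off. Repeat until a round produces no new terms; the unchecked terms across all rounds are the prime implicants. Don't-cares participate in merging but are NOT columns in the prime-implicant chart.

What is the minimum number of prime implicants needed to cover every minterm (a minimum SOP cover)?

[col 0] 000011*, 000100*, 001000*, 001001*, 001101*, 001111*, 010010*, 010011*, 010110*, 011000*, 011001*, 011110*, 100100*, 100101*, 100111*, 101000*, 101011*, 101100*, 101110*, 110000*, 110001*, 110100*, 110101*, 110111*, 111001*, 111010*, 111011*, 111101*
[col 1] -00100, -01000, -11001, 0-0011, 0-1000*, 0-1001*, 001-01, 00100-*, 0011-1, 01-110, 010-10, 01001-, 01100-*, 1-0100*, 1-0101*, 1-0111*, 1-1011, 10-100, 1001-1*, 10010-*, 101-00, 1011-0, 11-001*, 11-101*, 110-00*, 110-01*, 11000-*, 1101-1*, 11010-*, 111-01*, 1110-1, 11101-
[col 2] 0-100-, 1-01-1, 1-010-, 11--01, 110-0-
Prime implicants: -00100, -01000, -11001, 0-0011, 0-100-, 001-01, 0011-1, 01-110, 010-10, 01001-, 1-01-1, 1-010-, 1-1011, 10-100, 101-00, 1011-0, 11--01, 110-0-, 1110-1, 11101-
PI chart (minterm → PIs covering it):
  3 | 0-0011  (sole → essential)
  4 | -00100  (sole → essential)
  9 | 0-100-,001-01
  13 | 001-01,0011-1
  15 | 0011-1  (sole → essential)
  18 | 010-10,01001-
  22 | 01-110,010-10
  24 | 0-100-  (sole → essential)
  25 | -11001,0-100-
  30 | 01-110  (sole → essential)
  36 | -00100,1-010-,10-100
  37 | 1-01-1,1-010-
  40 | -01000,101-00
  43 | 1-1011  (sole → essential)
  44 | 10-100,101-00,1011-0
  46 | 1011-0  (sole → essential)
  48 | 110-0-  (sole → essential)
  49 | 11--01,110-0-
  52 | 1-010-,110-0-
  53 | 1-01-1,1-010-,11--01,110-0-
  55 | 1-01-1  (sole → essential)
  57 | -11001,11--01,1110-1
  58 | 11101-  (sole → essential)
  61 | 11--01  (sole → essential)
Essential prime implicants: -00100, 0-0011, 0-100-, 0011-1, 01-110, 1-01-1, 1-1011, 1011-0, 11--01, 110-0-, 11101-
Petrick residual → -01000, 010-10
Minimum SOP uses 13 PIs: b'c'de'f' + b'cd'e'f' + a'c'd'ef + a'cd'e' + a'b'cdf + a'bdef' + a'bc'ef' + ac'df + acd'ef + ab'cdf' + abe'f + abc'e' + abcd'e

13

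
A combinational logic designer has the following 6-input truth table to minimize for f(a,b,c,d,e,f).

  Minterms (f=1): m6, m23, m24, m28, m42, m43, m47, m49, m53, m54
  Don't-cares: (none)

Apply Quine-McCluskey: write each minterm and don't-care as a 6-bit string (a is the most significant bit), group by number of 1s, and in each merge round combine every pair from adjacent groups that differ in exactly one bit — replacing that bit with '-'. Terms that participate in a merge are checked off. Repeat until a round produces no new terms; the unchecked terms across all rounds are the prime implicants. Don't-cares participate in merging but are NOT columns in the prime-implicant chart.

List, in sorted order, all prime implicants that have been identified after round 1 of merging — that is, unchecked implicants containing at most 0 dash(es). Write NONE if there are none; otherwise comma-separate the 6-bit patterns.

[col 0] 000110, 010111, 011000*, 011100*, 101010*, 101011*, 101111*, 110001*, 110101*, 110110
[col 1] 011-00, 101-11, 10101-, 110-01
Prime implicants: 000110, 010111, 011-00, 101-11, 10101-, 110-01, 110110

000110, 010111, 110110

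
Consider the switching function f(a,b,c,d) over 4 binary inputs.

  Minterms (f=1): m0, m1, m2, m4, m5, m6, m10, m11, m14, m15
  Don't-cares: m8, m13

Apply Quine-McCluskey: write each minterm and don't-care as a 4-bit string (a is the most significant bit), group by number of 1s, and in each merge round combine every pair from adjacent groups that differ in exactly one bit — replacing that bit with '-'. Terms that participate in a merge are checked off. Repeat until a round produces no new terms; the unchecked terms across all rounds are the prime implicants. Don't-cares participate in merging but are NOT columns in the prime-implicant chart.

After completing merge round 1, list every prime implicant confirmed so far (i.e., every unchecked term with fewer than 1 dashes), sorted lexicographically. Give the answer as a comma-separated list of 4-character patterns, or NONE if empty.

size-2^0 implicants → 0000(✓)  0001(✓)  0010(✓)  0100(✓)  0101(✓)  0110(✓)  1000(✓)  1010(✓)  1011(✓)  1101(✓)  1110(✓)  1111(✓)
size-2^1 implicants → -000(✓)  -010(✓)  -101  -110(✓)  0-00(✓)  0-01(✓)  0-10(✓)  00-0(✓)  000-(✓)  01-0(✓)  010-(✓)  1-10(✓)  1-11(✓)  10-0(✓)  101-(✓)  11-1  111-(✓)
size-2^2 implicants → --10  -0-0  0--0  0-0-  1-1-
Unchecked terms (primes): --10, -0-0, -101, 0--0, 0-0-, 1-1-, 11-1

NONE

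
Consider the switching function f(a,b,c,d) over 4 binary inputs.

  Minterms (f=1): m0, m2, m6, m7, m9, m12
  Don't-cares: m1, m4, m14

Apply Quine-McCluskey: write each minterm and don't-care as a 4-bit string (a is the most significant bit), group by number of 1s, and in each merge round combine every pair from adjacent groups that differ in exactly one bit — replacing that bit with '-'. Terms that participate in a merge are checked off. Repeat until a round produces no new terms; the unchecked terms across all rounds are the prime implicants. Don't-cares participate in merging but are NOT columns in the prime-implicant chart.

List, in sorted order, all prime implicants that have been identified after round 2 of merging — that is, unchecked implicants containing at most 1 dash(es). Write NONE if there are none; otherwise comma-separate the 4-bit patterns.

-001, 000-, 011-

[col 0] 0000*, 0001*, 0010*, 0100*, 0110*, 0111*, 1001*, 1100*, 1110*
[col 1] -001, -100*, -110*, 0-00*, 0-10*, 00-0*, 000-, 01-0*, 011-, 11-0*
[col 2] -1-0, 0--0
Prime implicants: -001, -1-0, 0--0, 000-, 011-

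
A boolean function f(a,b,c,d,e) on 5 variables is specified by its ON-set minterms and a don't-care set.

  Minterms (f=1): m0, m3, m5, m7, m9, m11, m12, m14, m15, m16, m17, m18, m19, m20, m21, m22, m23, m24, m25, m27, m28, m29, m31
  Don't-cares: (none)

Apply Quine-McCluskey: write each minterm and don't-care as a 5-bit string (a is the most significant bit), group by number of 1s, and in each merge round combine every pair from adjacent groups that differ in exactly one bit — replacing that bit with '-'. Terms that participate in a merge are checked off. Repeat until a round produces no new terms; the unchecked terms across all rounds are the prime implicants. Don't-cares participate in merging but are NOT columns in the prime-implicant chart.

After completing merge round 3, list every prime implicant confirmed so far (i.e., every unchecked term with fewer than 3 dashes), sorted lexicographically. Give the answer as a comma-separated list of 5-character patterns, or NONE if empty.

[col 0] 00000*, 00011*, 00101*, 00111*, 01001*, 01011*, 01100*, 01110*, 01111*, 10000*, 10001*, 10010*, 10011*, 10100*, 10101*, 10110*, 10111*, 11000*, 11001*, 11011*, 11100*, 11101*, 11111*
[col 1] -0000, -0011*, -0101*, -0111*, -1001*, -1011*, -1100, -1111*, 0-011*, 0-111*, 00-11*, 001-1*, 01-11*, 010-1*, 011-0, 0111-, 1-000*, 1-001*, 1-011*, 1-100*, 1-101*, 1-111*, 10-00*, 10-01*, 10-10*, 10-11*, 100-0*, 100-1*, 1000-*, 1001-*, 101-0*, 101-1*, 1010-*, 1011-*, 11-00*, 11-01*, 11-11*, 110-1*, 1100-*, 111-1*, 1110-*
[col 2] --011*, --111*, -0-11*, -01-1, -1-11*, -10-1, 0--11*, 1--00*, 1--01*, 1--11*, 1-0-1*, 1-00-*, 1-1-1*, 1-10-*, 10--0*, 10--1*, 10-0-*, 10-1-*, 100--*, 101--*, 11--1*, 11-0-*
[col 3] ---11, 1---1, 1--0-, 10---
Prime implicants: ---11, -0000, -01-1, -10-1, -1100, 011-0, 0111-, 1---1, 1--0-, 10---

-0000, -01-1, -10-1, -1100, 011-0, 0111-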